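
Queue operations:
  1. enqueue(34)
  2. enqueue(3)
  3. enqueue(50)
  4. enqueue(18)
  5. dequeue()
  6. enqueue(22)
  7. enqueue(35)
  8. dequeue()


enqueue(34) -> [34]
enqueue(3) -> [34, 3]
enqueue(50) -> [34, 3, 50]
enqueue(18) -> [34, 3, 50, 18]
dequeue()->34, [3, 50, 18]
enqueue(22) -> [3, 50, 18, 22]
enqueue(35) -> [3, 50, 18, 22, 35]
dequeue()->3, [50, 18, 22, 35]

Final queue: [50, 18, 22, 35]


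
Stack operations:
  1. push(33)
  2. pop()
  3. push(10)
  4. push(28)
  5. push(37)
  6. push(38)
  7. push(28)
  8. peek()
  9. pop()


push(33) -> [33]
pop()->33, []
push(10) -> [10]
push(28) -> [10, 28]
push(37) -> [10, 28, 37]
push(38) -> [10, 28, 37, 38]
push(28) -> [10, 28, 37, 38, 28]
peek()->28
pop()->28, [10, 28, 37, 38]

Final stack: [10, 28, 37, 38]


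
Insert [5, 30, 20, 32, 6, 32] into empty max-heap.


Insert 5: [5]
Insert 30: [30, 5]
Insert 20: [30, 5, 20]
Insert 32: [32, 30, 20, 5]
Insert 6: [32, 30, 20, 5, 6]
Insert 32: [32, 30, 32, 5, 6, 20]

Final heap: [32, 30, 32, 5, 6, 20]


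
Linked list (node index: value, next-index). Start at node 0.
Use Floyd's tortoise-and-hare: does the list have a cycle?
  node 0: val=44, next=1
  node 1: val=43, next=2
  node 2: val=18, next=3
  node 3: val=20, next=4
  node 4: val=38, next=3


Floyd's tortoise (slow, +1) and hare (fast, +2):
  init: slow=0, fast=0
  step 1: slow=1, fast=2
  step 2: slow=2, fast=4
  step 3: slow=3, fast=4
  step 4: slow=4, fast=4
  slow == fast at node 4: cycle detected

Cycle: yes


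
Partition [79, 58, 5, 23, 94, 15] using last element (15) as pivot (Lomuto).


Pivot: 15
  5 <= 15: swap -> [5, 58, 79, 23, 94, 15]
Place pivot at 1: [5, 15, 79, 23, 94, 58]

Partitioned: [5, 15, 79, 23, 94, 58]


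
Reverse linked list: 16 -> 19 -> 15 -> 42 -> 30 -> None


Step 1: curr=16, set curr.next=prev(None) | reversed so far: 16
Step 2: curr=19, set curr.next=prev(16) | reversed so far: 19 -> 16
Step 3: curr=15, set curr.next=prev(19) | reversed so far: 15 -> 19 -> 16
Step 4: curr=42, set curr.next=prev(15) | reversed so far: 42 -> 15 -> 19 -> 16
Step 5: curr=30, set curr.next=prev(42) | reversed so far: 30 -> 42 -> 15 -> 19 -> 16

30 -> 42 -> 15 -> 19 -> 16 -> None


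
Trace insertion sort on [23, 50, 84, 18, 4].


Initial: [23, 50, 84, 18, 4]
Insert 50: [23, 50, 84, 18, 4]
Insert 84: [23, 50, 84, 18, 4]
Insert 18: [18, 23, 50, 84, 4]
Insert 4: [4, 18, 23, 50, 84]

Sorted: [4, 18, 23, 50, 84]


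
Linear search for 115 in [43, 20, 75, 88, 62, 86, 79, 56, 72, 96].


i=0: 43!=115
i=1: 20!=115
i=2: 75!=115
i=3: 88!=115
i=4: 62!=115
i=5: 86!=115
i=6: 79!=115
i=7: 56!=115
i=8: 72!=115
i=9: 96!=115

Not found, 10 comps


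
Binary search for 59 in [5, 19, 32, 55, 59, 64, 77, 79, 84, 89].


Step 1: lo=0, hi=9, mid=4, val=59

Found at index 4


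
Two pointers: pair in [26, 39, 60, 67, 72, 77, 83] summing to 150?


lo=0(26)+hi=6(83)=109
lo=1(39)+hi=6(83)=122
lo=2(60)+hi=6(83)=143
lo=3(67)+hi=6(83)=150

Yes: 67+83=150


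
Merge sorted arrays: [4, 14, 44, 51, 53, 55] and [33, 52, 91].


Take 4 from A
Take 14 from A
Take 33 from B
Take 44 from A
Take 51 from A
Take 52 from B
Take 53 from A
Take 55 from A

Merged: [4, 14, 33, 44, 51, 52, 53, 55, 91]


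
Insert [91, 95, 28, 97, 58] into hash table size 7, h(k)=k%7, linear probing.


Insert 91: h=0 -> slot 0
Insert 95: h=4 -> slot 4
Insert 28: h=0, 1 probes -> slot 1
Insert 97: h=6 -> slot 6
Insert 58: h=2 -> slot 2

Table: [91, 28, 58, None, 95, None, 97]


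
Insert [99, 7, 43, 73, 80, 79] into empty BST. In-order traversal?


Insert 99: root
Insert 7: L from 99
Insert 43: L from 99 -> R from 7
Insert 73: L from 99 -> R from 7 -> R from 43
Insert 80: L from 99 -> R from 7 -> R from 43 -> R from 73
Insert 79: L from 99 -> R from 7 -> R from 43 -> R from 73 -> L from 80

In-order: [7, 43, 73, 79, 80, 99]


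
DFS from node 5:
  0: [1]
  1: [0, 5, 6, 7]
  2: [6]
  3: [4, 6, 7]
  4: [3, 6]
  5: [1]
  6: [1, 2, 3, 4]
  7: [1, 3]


Visit 5, push [1]
Visit 1, push [7, 6, 0]
Visit 0, push []
Visit 6, push [4, 3, 2]
Visit 2, push []
Visit 3, push [7, 4]
Visit 4, push []
Visit 7, push []

DFS order: [5, 1, 0, 6, 2, 3, 4, 7]


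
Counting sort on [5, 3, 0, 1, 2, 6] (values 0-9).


Input: [5, 3, 0, 1, 2, 6]
Counts: [1, 1, 1, 1, 0, 1, 1, 0, 0, 0]

Sorted: [0, 1, 2, 3, 5, 6]


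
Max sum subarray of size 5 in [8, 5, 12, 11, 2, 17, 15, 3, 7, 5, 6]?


[0:5]: 38
[1:6]: 47
[2:7]: 57
[3:8]: 48
[4:9]: 44
[5:10]: 47
[6:11]: 36

Max: 57 at [2:7]


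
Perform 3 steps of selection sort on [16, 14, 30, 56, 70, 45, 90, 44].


Initial: [16, 14, 30, 56, 70, 45, 90, 44]
Step 1: min=14 at 1
  Swap: [14, 16, 30, 56, 70, 45, 90, 44]
Step 2: min=16 at 1
  Swap: [14, 16, 30, 56, 70, 45, 90, 44]
Step 3: min=30 at 2
  Swap: [14, 16, 30, 56, 70, 45, 90, 44]

After 3 steps: [14, 16, 30, 56, 70, 45, 90, 44]


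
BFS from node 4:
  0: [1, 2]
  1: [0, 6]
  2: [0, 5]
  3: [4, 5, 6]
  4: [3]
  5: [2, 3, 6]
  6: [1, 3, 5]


Visit 4, enqueue [3]
Visit 3, enqueue [5, 6]
Visit 5, enqueue [2]
Visit 6, enqueue [1]
Visit 2, enqueue [0]
Visit 1, enqueue []
Visit 0, enqueue []

BFS order: [4, 3, 5, 6, 2, 1, 0]


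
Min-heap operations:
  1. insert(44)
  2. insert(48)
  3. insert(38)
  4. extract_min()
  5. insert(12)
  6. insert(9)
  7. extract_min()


insert(44) -> [44]
insert(48) -> [44, 48]
insert(38) -> [38, 48, 44]
extract_min()->38, [44, 48]
insert(12) -> [12, 48, 44]
insert(9) -> [9, 12, 44, 48]
extract_min()->9, [12, 48, 44]

Final heap: [12, 48, 44]


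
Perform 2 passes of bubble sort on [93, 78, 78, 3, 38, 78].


Initial: [93, 78, 78, 3, 38, 78]
Pass 1: [78, 78, 3, 38, 78, 93] (5 swaps)
Pass 2: [78, 3, 38, 78, 78, 93] (2 swaps)

After 2 passes: [78, 3, 38, 78, 78, 93]


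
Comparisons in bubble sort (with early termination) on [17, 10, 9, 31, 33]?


Algorithm: bubble sort (with early termination)
Input: [17, 10, 9, 31, 33]
Sorted: [9, 10, 17, 31, 33]

9


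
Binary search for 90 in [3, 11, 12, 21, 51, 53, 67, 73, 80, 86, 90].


Step 1: lo=0, hi=10, mid=5, val=53
Step 2: lo=6, hi=10, mid=8, val=80
Step 3: lo=9, hi=10, mid=9, val=86
Step 4: lo=10, hi=10, mid=10, val=90

Found at index 10


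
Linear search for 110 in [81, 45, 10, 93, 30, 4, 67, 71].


i=0: 81!=110
i=1: 45!=110
i=2: 10!=110
i=3: 93!=110
i=4: 30!=110
i=5: 4!=110
i=6: 67!=110
i=7: 71!=110

Not found, 8 comps


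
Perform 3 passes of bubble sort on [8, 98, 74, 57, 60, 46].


Initial: [8, 98, 74, 57, 60, 46]
Pass 1: [8, 74, 57, 60, 46, 98] (4 swaps)
Pass 2: [8, 57, 60, 46, 74, 98] (3 swaps)
Pass 3: [8, 57, 46, 60, 74, 98] (1 swaps)

After 3 passes: [8, 57, 46, 60, 74, 98]


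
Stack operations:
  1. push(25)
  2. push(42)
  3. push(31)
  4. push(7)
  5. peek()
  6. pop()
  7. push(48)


push(25) -> [25]
push(42) -> [25, 42]
push(31) -> [25, 42, 31]
push(7) -> [25, 42, 31, 7]
peek()->7
pop()->7, [25, 42, 31]
push(48) -> [25, 42, 31, 48]

Final stack: [25, 42, 31, 48]


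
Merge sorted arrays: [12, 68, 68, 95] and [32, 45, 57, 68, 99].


Take 12 from A
Take 32 from B
Take 45 from B
Take 57 from B
Take 68 from A
Take 68 from A
Take 68 from B
Take 95 from A

Merged: [12, 32, 45, 57, 68, 68, 68, 95, 99]


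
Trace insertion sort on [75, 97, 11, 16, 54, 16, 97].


Initial: [75, 97, 11, 16, 54, 16, 97]
Insert 97: [75, 97, 11, 16, 54, 16, 97]
Insert 11: [11, 75, 97, 16, 54, 16, 97]
Insert 16: [11, 16, 75, 97, 54, 16, 97]
Insert 54: [11, 16, 54, 75, 97, 16, 97]
Insert 16: [11, 16, 16, 54, 75, 97, 97]
Insert 97: [11, 16, 16, 54, 75, 97, 97]

Sorted: [11, 16, 16, 54, 75, 97, 97]


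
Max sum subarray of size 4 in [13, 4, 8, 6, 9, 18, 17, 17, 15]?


[0:4]: 31
[1:5]: 27
[2:6]: 41
[3:7]: 50
[4:8]: 61
[5:9]: 67

Max: 67 at [5:9]


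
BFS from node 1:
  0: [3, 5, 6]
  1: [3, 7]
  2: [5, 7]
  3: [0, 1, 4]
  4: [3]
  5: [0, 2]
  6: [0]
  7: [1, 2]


Visit 1, enqueue [3, 7]
Visit 3, enqueue [0, 4]
Visit 7, enqueue [2]
Visit 0, enqueue [5, 6]
Visit 4, enqueue []
Visit 2, enqueue []
Visit 5, enqueue []
Visit 6, enqueue []

BFS order: [1, 3, 7, 0, 4, 2, 5, 6]


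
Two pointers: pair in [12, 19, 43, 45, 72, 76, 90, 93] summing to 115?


lo=0(12)+hi=7(93)=105
lo=1(19)+hi=7(93)=112
lo=2(43)+hi=7(93)=136
lo=2(43)+hi=6(90)=133
lo=2(43)+hi=5(76)=119
lo=2(43)+hi=4(72)=115

Yes: 43+72=115


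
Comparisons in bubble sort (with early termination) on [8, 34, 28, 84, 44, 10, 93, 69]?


Algorithm: bubble sort (with early termination)
Input: [8, 34, 28, 84, 44, 10, 93, 69]
Sorted: [8, 10, 28, 34, 44, 69, 84, 93]

25


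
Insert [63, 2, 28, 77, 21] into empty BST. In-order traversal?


Insert 63: root
Insert 2: L from 63
Insert 28: L from 63 -> R from 2
Insert 77: R from 63
Insert 21: L from 63 -> R from 2 -> L from 28

In-order: [2, 21, 28, 63, 77]


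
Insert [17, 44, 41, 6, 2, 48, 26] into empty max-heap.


Insert 17: [17]
Insert 44: [44, 17]
Insert 41: [44, 17, 41]
Insert 6: [44, 17, 41, 6]
Insert 2: [44, 17, 41, 6, 2]
Insert 48: [48, 17, 44, 6, 2, 41]
Insert 26: [48, 17, 44, 6, 2, 41, 26]

Final heap: [48, 17, 44, 6, 2, 41, 26]


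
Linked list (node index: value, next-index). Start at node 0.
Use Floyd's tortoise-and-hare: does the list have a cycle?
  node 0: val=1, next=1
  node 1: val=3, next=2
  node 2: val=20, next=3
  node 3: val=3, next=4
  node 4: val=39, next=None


Floyd's tortoise (slow, +1) and hare (fast, +2):
  init: slow=0, fast=0
  step 1: slow=1, fast=2
  step 2: slow=2, fast=4
  step 3: fast -> None, no cycle

Cycle: no


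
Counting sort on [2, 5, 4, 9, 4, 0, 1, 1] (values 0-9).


Input: [2, 5, 4, 9, 4, 0, 1, 1]
Counts: [1, 2, 1, 0, 2, 1, 0, 0, 0, 1]

Sorted: [0, 1, 1, 2, 4, 4, 5, 9]


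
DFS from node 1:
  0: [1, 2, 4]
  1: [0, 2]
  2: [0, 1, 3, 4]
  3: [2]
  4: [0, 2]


Visit 1, push [2, 0]
Visit 0, push [4, 2]
Visit 2, push [4, 3]
Visit 3, push []
Visit 4, push []

DFS order: [1, 0, 2, 3, 4]


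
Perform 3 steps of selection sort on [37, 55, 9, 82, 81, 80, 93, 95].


Initial: [37, 55, 9, 82, 81, 80, 93, 95]
Step 1: min=9 at 2
  Swap: [9, 55, 37, 82, 81, 80, 93, 95]
Step 2: min=37 at 2
  Swap: [9, 37, 55, 82, 81, 80, 93, 95]
Step 3: min=55 at 2
  Swap: [9, 37, 55, 82, 81, 80, 93, 95]

After 3 steps: [9, 37, 55, 82, 81, 80, 93, 95]


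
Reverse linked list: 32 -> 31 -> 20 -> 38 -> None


Step 1: curr=32, set curr.next=prev(None) | reversed so far: 32
Step 2: curr=31, set curr.next=prev(32) | reversed so far: 31 -> 32
Step 3: curr=20, set curr.next=prev(31) | reversed so far: 20 -> 31 -> 32
Step 4: curr=38, set curr.next=prev(20) | reversed so far: 38 -> 20 -> 31 -> 32

38 -> 20 -> 31 -> 32 -> None


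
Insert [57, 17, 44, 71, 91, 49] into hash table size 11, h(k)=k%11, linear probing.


Insert 57: h=2 -> slot 2
Insert 17: h=6 -> slot 6
Insert 44: h=0 -> slot 0
Insert 71: h=5 -> slot 5
Insert 91: h=3 -> slot 3
Insert 49: h=5, 2 probes -> slot 7

Table: [44, None, 57, 91, None, 71, 17, 49, None, None, None]


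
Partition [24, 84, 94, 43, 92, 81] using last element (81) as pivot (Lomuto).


Pivot: 81
  24 <= 81: advance i (no swap)
  43 <= 81: swap -> [24, 43, 94, 84, 92, 81]
Place pivot at 2: [24, 43, 81, 84, 92, 94]

Partitioned: [24, 43, 81, 84, 92, 94]


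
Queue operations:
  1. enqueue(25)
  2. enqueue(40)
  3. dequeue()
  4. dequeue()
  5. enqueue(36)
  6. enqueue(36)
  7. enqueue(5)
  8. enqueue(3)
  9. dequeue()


enqueue(25) -> [25]
enqueue(40) -> [25, 40]
dequeue()->25, [40]
dequeue()->40, []
enqueue(36) -> [36]
enqueue(36) -> [36, 36]
enqueue(5) -> [36, 36, 5]
enqueue(3) -> [36, 36, 5, 3]
dequeue()->36, [36, 5, 3]

Final queue: [36, 5, 3]


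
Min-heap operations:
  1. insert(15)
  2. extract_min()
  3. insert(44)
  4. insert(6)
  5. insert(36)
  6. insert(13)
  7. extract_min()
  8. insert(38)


insert(15) -> [15]
extract_min()->15, []
insert(44) -> [44]
insert(6) -> [6, 44]
insert(36) -> [6, 44, 36]
insert(13) -> [6, 13, 36, 44]
extract_min()->6, [13, 44, 36]
insert(38) -> [13, 38, 36, 44]

Final heap: [13, 38, 36, 44]


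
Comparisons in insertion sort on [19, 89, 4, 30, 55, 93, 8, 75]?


Algorithm: insertion sort
Input: [19, 89, 4, 30, 55, 93, 8, 75]
Sorted: [4, 8, 19, 30, 55, 75, 89, 93]

17


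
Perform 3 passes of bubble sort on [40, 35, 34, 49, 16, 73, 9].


Initial: [40, 35, 34, 49, 16, 73, 9]
Pass 1: [35, 34, 40, 16, 49, 9, 73] (4 swaps)
Pass 2: [34, 35, 16, 40, 9, 49, 73] (3 swaps)
Pass 3: [34, 16, 35, 9, 40, 49, 73] (2 swaps)

After 3 passes: [34, 16, 35, 9, 40, 49, 73]


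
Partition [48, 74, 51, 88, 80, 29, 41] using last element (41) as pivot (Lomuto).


Pivot: 41
  29 <= 41: swap -> [29, 74, 51, 88, 80, 48, 41]
Place pivot at 1: [29, 41, 51, 88, 80, 48, 74]

Partitioned: [29, 41, 51, 88, 80, 48, 74]


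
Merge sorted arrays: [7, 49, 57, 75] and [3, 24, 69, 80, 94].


Take 3 from B
Take 7 from A
Take 24 from B
Take 49 from A
Take 57 from A
Take 69 from B
Take 75 from A

Merged: [3, 7, 24, 49, 57, 69, 75, 80, 94]


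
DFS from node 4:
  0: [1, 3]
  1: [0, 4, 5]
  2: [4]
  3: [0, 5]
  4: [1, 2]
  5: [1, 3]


Visit 4, push [2, 1]
Visit 1, push [5, 0]
Visit 0, push [3]
Visit 3, push [5]
Visit 5, push []
Visit 2, push []

DFS order: [4, 1, 0, 3, 5, 2]


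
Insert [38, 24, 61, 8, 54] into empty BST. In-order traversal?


Insert 38: root
Insert 24: L from 38
Insert 61: R from 38
Insert 8: L from 38 -> L from 24
Insert 54: R from 38 -> L from 61

In-order: [8, 24, 38, 54, 61]


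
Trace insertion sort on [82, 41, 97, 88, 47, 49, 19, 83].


Initial: [82, 41, 97, 88, 47, 49, 19, 83]
Insert 41: [41, 82, 97, 88, 47, 49, 19, 83]
Insert 97: [41, 82, 97, 88, 47, 49, 19, 83]
Insert 88: [41, 82, 88, 97, 47, 49, 19, 83]
Insert 47: [41, 47, 82, 88, 97, 49, 19, 83]
Insert 49: [41, 47, 49, 82, 88, 97, 19, 83]
Insert 19: [19, 41, 47, 49, 82, 88, 97, 83]
Insert 83: [19, 41, 47, 49, 82, 83, 88, 97]

Sorted: [19, 41, 47, 49, 82, 83, 88, 97]


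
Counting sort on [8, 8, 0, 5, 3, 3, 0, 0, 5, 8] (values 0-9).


Input: [8, 8, 0, 5, 3, 3, 0, 0, 5, 8]
Counts: [3, 0, 0, 2, 0, 2, 0, 0, 3, 0]

Sorted: [0, 0, 0, 3, 3, 5, 5, 8, 8, 8]


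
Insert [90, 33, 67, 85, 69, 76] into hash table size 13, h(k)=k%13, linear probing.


Insert 90: h=12 -> slot 12
Insert 33: h=7 -> slot 7
Insert 67: h=2 -> slot 2
Insert 85: h=7, 1 probes -> slot 8
Insert 69: h=4 -> slot 4
Insert 76: h=11 -> slot 11

Table: [None, None, 67, None, 69, None, None, 33, 85, None, None, 76, 90]


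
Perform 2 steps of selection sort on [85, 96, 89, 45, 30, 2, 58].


Initial: [85, 96, 89, 45, 30, 2, 58]
Step 1: min=2 at 5
  Swap: [2, 96, 89, 45, 30, 85, 58]
Step 2: min=30 at 4
  Swap: [2, 30, 89, 45, 96, 85, 58]

After 2 steps: [2, 30, 89, 45, 96, 85, 58]


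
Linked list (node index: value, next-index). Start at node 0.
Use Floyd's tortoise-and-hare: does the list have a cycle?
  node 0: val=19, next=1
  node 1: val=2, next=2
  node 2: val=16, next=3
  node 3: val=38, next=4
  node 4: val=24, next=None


Floyd's tortoise (slow, +1) and hare (fast, +2):
  init: slow=0, fast=0
  step 1: slow=1, fast=2
  step 2: slow=2, fast=4
  step 3: fast -> None, no cycle

Cycle: no


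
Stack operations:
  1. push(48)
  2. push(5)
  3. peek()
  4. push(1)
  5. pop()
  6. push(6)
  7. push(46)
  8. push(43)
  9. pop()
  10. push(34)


push(48) -> [48]
push(5) -> [48, 5]
peek()->5
push(1) -> [48, 5, 1]
pop()->1, [48, 5]
push(6) -> [48, 5, 6]
push(46) -> [48, 5, 6, 46]
push(43) -> [48, 5, 6, 46, 43]
pop()->43, [48, 5, 6, 46]
push(34) -> [48, 5, 6, 46, 34]

Final stack: [48, 5, 6, 46, 34]


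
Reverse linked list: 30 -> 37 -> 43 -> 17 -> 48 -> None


Step 1: curr=30, set curr.next=prev(None) | reversed so far: 30
Step 2: curr=37, set curr.next=prev(30) | reversed so far: 37 -> 30
Step 3: curr=43, set curr.next=prev(37) | reversed so far: 43 -> 37 -> 30
Step 4: curr=17, set curr.next=prev(43) | reversed so far: 17 -> 43 -> 37 -> 30
Step 5: curr=48, set curr.next=prev(17) | reversed so far: 48 -> 17 -> 43 -> 37 -> 30

48 -> 17 -> 43 -> 37 -> 30 -> None


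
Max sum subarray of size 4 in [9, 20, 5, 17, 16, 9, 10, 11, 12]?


[0:4]: 51
[1:5]: 58
[2:6]: 47
[3:7]: 52
[4:8]: 46
[5:9]: 42

Max: 58 at [1:5]


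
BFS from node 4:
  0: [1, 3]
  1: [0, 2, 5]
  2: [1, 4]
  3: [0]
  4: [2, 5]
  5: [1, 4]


Visit 4, enqueue [2, 5]
Visit 2, enqueue [1]
Visit 5, enqueue []
Visit 1, enqueue [0]
Visit 0, enqueue [3]
Visit 3, enqueue []

BFS order: [4, 2, 5, 1, 0, 3]


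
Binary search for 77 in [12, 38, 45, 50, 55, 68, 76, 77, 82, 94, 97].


Step 1: lo=0, hi=10, mid=5, val=68
Step 2: lo=6, hi=10, mid=8, val=82
Step 3: lo=6, hi=7, mid=6, val=76
Step 4: lo=7, hi=7, mid=7, val=77

Found at index 7


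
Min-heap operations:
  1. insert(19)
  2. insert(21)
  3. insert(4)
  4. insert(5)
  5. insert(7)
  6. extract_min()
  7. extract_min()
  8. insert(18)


insert(19) -> [19]
insert(21) -> [19, 21]
insert(4) -> [4, 21, 19]
insert(5) -> [4, 5, 19, 21]
insert(7) -> [4, 5, 19, 21, 7]
extract_min()->4, [5, 7, 19, 21]
extract_min()->5, [7, 21, 19]
insert(18) -> [7, 18, 19, 21]

Final heap: [7, 18, 19, 21]


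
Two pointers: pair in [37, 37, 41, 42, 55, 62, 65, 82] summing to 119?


lo=0(37)+hi=7(82)=119

Yes: 37+82=119


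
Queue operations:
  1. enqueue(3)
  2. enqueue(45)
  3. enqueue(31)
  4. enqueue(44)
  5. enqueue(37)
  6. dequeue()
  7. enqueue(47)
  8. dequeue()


enqueue(3) -> [3]
enqueue(45) -> [3, 45]
enqueue(31) -> [3, 45, 31]
enqueue(44) -> [3, 45, 31, 44]
enqueue(37) -> [3, 45, 31, 44, 37]
dequeue()->3, [45, 31, 44, 37]
enqueue(47) -> [45, 31, 44, 37, 47]
dequeue()->45, [31, 44, 37, 47]

Final queue: [31, 44, 37, 47]


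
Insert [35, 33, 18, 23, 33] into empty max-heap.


Insert 35: [35]
Insert 33: [35, 33]
Insert 18: [35, 33, 18]
Insert 23: [35, 33, 18, 23]
Insert 33: [35, 33, 18, 23, 33]

Final heap: [35, 33, 18, 23, 33]


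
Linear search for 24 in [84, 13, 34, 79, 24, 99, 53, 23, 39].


i=0: 84!=24
i=1: 13!=24
i=2: 34!=24
i=3: 79!=24
i=4: 24==24 found!

Found at 4, 5 comps


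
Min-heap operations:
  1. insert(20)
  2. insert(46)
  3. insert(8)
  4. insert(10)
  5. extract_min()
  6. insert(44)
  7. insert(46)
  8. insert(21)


insert(20) -> [20]
insert(46) -> [20, 46]
insert(8) -> [8, 46, 20]
insert(10) -> [8, 10, 20, 46]
extract_min()->8, [10, 46, 20]
insert(44) -> [10, 44, 20, 46]
insert(46) -> [10, 44, 20, 46, 46]
insert(21) -> [10, 44, 20, 46, 46, 21]

Final heap: [10, 44, 20, 46, 46, 21]


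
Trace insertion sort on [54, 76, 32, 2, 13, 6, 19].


Initial: [54, 76, 32, 2, 13, 6, 19]
Insert 76: [54, 76, 32, 2, 13, 6, 19]
Insert 32: [32, 54, 76, 2, 13, 6, 19]
Insert 2: [2, 32, 54, 76, 13, 6, 19]
Insert 13: [2, 13, 32, 54, 76, 6, 19]
Insert 6: [2, 6, 13, 32, 54, 76, 19]
Insert 19: [2, 6, 13, 19, 32, 54, 76]

Sorted: [2, 6, 13, 19, 32, 54, 76]


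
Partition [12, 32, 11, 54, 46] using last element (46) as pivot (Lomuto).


Pivot: 46
  12 <= 46: advance i (no swap)
  32 <= 46: advance i (no swap)
  11 <= 46: advance i (no swap)
Place pivot at 3: [12, 32, 11, 46, 54]

Partitioned: [12, 32, 11, 46, 54]


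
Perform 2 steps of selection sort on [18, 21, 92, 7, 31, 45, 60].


Initial: [18, 21, 92, 7, 31, 45, 60]
Step 1: min=7 at 3
  Swap: [7, 21, 92, 18, 31, 45, 60]
Step 2: min=18 at 3
  Swap: [7, 18, 92, 21, 31, 45, 60]

After 2 steps: [7, 18, 92, 21, 31, 45, 60]


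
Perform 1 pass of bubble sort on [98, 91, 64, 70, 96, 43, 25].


Initial: [98, 91, 64, 70, 96, 43, 25]
Pass 1: [91, 64, 70, 96, 43, 25, 98] (6 swaps)

After 1 pass: [91, 64, 70, 96, 43, 25, 98]


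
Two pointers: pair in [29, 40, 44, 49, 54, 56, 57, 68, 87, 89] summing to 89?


lo=0(29)+hi=9(89)=118
lo=0(29)+hi=8(87)=116
lo=0(29)+hi=7(68)=97
lo=0(29)+hi=6(57)=86
lo=1(40)+hi=6(57)=97
lo=1(40)+hi=5(56)=96
lo=1(40)+hi=4(54)=94
lo=1(40)+hi=3(49)=89

Yes: 40+49=89


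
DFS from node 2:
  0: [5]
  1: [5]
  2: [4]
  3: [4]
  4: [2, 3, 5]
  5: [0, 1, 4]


Visit 2, push [4]
Visit 4, push [5, 3]
Visit 3, push []
Visit 5, push [1, 0]
Visit 0, push []
Visit 1, push []

DFS order: [2, 4, 3, 5, 0, 1]


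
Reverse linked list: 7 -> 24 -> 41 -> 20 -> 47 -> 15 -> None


Step 1: curr=7, set curr.next=prev(None) | reversed so far: 7
Step 2: curr=24, set curr.next=prev(7) | reversed so far: 24 -> 7
Step 3: curr=41, set curr.next=prev(24) | reversed so far: 41 -> 24 -> 7
Step 4: curr=20, set curr.next=prev(41) | reversed so far: 20 -> 41 -> 24 -> 7
Step 5: curr=47, set curr.next=prev(20) | reversed so far: 47 -> 20 -> 41 -> 24 -> 7
Step 6: curr=15, set curr.next=prev(47) | reversed so far: 15 -> 47 -> 20 -> 41 -> 24 -> 7

15 -> 47 -> 20 -> 41 -> 24 -> 7 -> None


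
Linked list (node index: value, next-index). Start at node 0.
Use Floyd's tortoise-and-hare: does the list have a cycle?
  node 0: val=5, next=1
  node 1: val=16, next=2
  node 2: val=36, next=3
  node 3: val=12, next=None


Floyd's tortoise (slow, +1) and hare (fast, +2):
  init: slow=0, fast=0
  step 1: slow=1, fast=2
  step 2: fast 2->3->None, no cycle

Cycle: no


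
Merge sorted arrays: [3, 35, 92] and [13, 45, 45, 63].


Take 3 from A
Take 13 from B
Take 35 from A
Take 45 from B
Take 45 from B
Take 63 from B

Merged: [3, 13, 35, 45, 45, 63, 92]


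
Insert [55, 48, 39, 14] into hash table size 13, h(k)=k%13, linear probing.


Insert 55: h=3 -> slot 3
Insert 48: h=9 -> slot 9
Insert 39: h=0 -> slot 0
Insert 14: h=1 -> slot 1

Table: [39, 14, None, 55, None, None, None, None, None, 48, None, None, None]


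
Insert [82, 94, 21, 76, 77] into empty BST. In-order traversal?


Insert 82: root
Insert 94: R from 82
Insert 21: L from 82
Insert 76: L from 82 -> R from 21
Insert 77: L from 82 -> R from 21 -> R from 76

In-order: [21, 76, 77, 82, 94]


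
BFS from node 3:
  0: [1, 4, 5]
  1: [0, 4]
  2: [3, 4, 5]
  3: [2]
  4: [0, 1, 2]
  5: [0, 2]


Visit 3, enqueue [2]
Visit 2, enqueue [4, 5]
Visit 4, enqueue [0, 1]
Visit 5, enqueue []
Visit 0, enqueue []
Visit 1, enqueue []

BFS order: [3, 2, 4, 5, 0, 1]


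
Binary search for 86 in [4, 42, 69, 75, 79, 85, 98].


Step 1: lo=0, hi=6, mid=3, val=75
Step 2: lo=4, hi=6, mid=5, val=85
Step 3: lo=6, hi=6, mid=6, val=98

Not found


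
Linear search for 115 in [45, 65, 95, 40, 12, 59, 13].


i=0: 45!=115
i=1: 65!=115
i=2: 95!=115
i=3: 40!=115
i=4: 12!=115
i=5: 59!=115
i=6: 13!=115

Not found, 7 comps


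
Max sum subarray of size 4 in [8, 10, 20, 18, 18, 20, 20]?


[0:4]: 56
[1:5]: 66
[2:6]: 76
[3:7]: 76

Max: 76 at [2:6]


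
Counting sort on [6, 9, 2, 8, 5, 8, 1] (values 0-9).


Input: [6, 9, 2, 8, 5, 8, 1]
Counts: [0, 1, 1, 0, 0, 1, 1, 0, 2, 1]

Sorted: [1, 2, 5, 6, 8, 8, 9]


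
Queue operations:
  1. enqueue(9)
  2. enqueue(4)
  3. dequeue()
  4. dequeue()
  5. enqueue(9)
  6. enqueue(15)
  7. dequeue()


enqueue(9) -> [9]
enqueue(4) -> [9, 4]
dequeue()->9, [4]
dequeue()->4, []
enqueue(9) -> [9]
enqueue(15) -> [9, 15]
dequeue()->9, [15]

Final queue: [15]


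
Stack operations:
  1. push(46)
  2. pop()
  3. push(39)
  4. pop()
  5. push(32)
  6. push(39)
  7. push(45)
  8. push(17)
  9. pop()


push(46) -> [46]
pop()->46, []
push(39) -> [39]
pop()->39, []
push(32) -> [32]
push(39) -> [32, 39]
push(45) -> [32, 39, 45]
push(17) -> [32, 39, 45, 17]
pop()->17, [32, 39, 45]

Final stack: [32, 39, 45]


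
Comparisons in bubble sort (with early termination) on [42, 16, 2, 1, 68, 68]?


Algorithm: bubble sort (with early termination)
Input: [42, 16, 2, 1, 68, 68]
Sorted: [1, 2, 16, 42, 68, 68]

14


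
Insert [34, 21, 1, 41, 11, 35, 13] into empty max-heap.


Insert 34: [34]
Insert 21: [34, 21]
Insert 1: [34, 21, 1]
Insert 41: [41, 34, 1, 21]
Insert 11: [41, 34, 1, 21, 11]
Insert 35: [41, 34, 35, 21, 11, 1]
Insert 13: [41, 34, 35, 21, 11, 1, 13]

Final heap: [41, 34, 35, 21, 11, 1, 13]


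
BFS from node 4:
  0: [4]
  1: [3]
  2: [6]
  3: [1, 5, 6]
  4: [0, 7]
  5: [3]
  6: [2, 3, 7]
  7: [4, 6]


Visit 4, enqueue [0, 7]
Visit 0, enqueue []
Visit 7, enqueue [6]
Visit 6, enqueue [2, 3]
Visit 2, enqueue []
Visit 3, enqueue [1, 5]
Visit 1, enqueue []
Visit 5, enqueue []

BFS order: [4, 0, 7, 6, 2, 3, 1, 5]


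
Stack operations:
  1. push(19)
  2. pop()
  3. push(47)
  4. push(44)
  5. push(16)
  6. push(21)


push(19) -> [19]
pop()->19, []
push(47) -> [47]
push(44) -> [47, 44]
push(16) -> [47, 44, 16]
push(21) -> [47, 44, 16, 21]

Final stack: [47, 44, 16, 21]


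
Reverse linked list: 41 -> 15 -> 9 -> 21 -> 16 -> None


Step 1: curr=41, set curr.next=prev(None) | reversed so far: 41
Step 2: curr=15, set curr.next=prev(41) | reversed so far: 15 -> 41
Step 3: curr=9, set curr.next=prev(15) | reversed so far: 9 -> 15 -> 41
Step 4: curr=21, set curr.next=prev(9) | reversed so far: 21 -> 9 -> 15 -> 41
Step 5: curr=16, set curr.next=prev(21) | reversed so far: 16 -> 21 -> 9 -> 15 -> 41

16 -> 21 -> 9 -> 15 -> 41 -> None


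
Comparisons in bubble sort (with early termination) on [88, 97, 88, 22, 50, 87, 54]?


Algorithm: bubble sort (with early termination)
Input: [88, 97, 88, 22, 50, 87, 54]
Sorted: [22, 50, 54, 87, 88, 88, 97]

20


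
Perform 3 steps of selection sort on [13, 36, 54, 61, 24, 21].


Initial: [13, 36, 54, 61, 24, 21]
Step 1: min=13 at 0
  Swap: [13, 36, 54, 61, 24, 21]
Step 2: min=21 at 5
  Swap: [13, 21, 54, 61, 24, 36]
Step 3: min=24 at 4
  Swap: [13, 21, 24, 61, 54, 36]

After 3 steps: [13, 21, 24, 61, 54, 36]


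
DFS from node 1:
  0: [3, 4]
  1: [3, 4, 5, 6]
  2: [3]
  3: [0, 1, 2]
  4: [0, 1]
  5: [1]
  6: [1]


Visit 1, push [6, 5, 4, 3]
Visit 3, push [2, 0]
Visit 0, push [4]
Visit 4, push []
Visit 2, push []
Visit 5, push []
Visit 6, push []

DFS order: [1, 3, 0, 4, 2, 5, 6]


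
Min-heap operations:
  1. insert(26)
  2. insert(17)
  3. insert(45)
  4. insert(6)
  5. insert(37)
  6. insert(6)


insert(26) -> [26]
insert(17) -> [17, 26]
insert(45) -> [17, 26, 45]
insert(6) -> [6, 17, 45, 26]
insert(37) -> [6, 17, 45, 26, 37]
insert(6) -> [6, 17, 6, 26, 37, 45]

Final heap: [6, 17, 6, 26, 37, 45]


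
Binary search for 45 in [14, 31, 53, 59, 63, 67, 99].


Step 1: lo=0, hi=6, mid=3, val=59
Step 2: lo=0, hi=2, mid=1, val=31
Step 3: lo=2, hi=2, mid=2, val=53

Not found


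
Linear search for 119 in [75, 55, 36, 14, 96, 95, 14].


i=0: 75!=119
i=1: 55!=119
i=2: 36!=119
i=3: 14!=119
i=4: 96!=119
i=5: 95!=119
i=6: 14!=119

Not found, 7 comps


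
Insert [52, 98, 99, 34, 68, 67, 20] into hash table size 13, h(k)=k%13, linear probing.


Insert 52: h=0 -> slot 0
Insert 98: h=7 -> slot 7
Insert 99: h=8 -> slot 8
Insert 34: h=8, 1 probes -> slot 9
Insert 68: h=3 -> slot 3
Insert 67: h=2 -> slot 2
Insert 20: h=7, 3 probes -> slot 10

Table: [52, None, 67, 68, None, None, None, 98, 99, 34, 20, None, None]


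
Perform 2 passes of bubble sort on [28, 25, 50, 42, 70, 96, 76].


Initial: [28, 25, 50, 42, 70, 96, 76]
Pass 1: [25, 28, 42, 50, 70, 76, 96] (3 swaps)
Pass 2: [25, 28, 42, 50, 70, 76, 96] (0 swaps)

After 2 passes: [25, 28, 42, 50, 70, 76, 96]


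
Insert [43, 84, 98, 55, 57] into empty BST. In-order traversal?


Insert 43: root
Insert 84: R from 43
Insert 98: R from 43 -> R from 84
Insert 55: R from 43 -> L from 84
Insert 57: R from 43 -> L from 84 -> R from 55

In-order: [43, 55, 57, 84, 98]


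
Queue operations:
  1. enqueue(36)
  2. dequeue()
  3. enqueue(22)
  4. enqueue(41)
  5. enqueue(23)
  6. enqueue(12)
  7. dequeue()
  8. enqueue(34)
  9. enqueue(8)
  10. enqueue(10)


enqueue(36) -> [36]
dequeue()->36, []
enqueue(22) -> [22]
enqueue(41) -> [22, 41]
enqueue(23) -> [22, 41, 23]
enqueue(12) -> [22, 41, 23, 12]
dequeue()->22, [41, 23, 12]
enqueue(34) -> [41, 23, 12, 34]
enqueue(8) -> [41, 23, 12, 34, 8]
enqueue(10) -> [41, 23, 12, 34, 8, 10]

Final queue: [41, 23, 12, 34, 8, 10]


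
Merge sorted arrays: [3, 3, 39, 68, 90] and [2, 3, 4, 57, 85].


Take 2 from B
Take 3 from A
Take 3 from A
Take 3 from B
Take 4 from B
Take 39 from A
Take 57 from B
Take 68 from A
Take 85 from B

Merged: [2, 3, 3, 3, 4, 39, 57, 68, 85, 90]


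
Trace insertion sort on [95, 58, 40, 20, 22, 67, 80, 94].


Initial: [95, 58, 40, 20, 22, 67, 80, 94]
Insert 58: [58, 95, 40, 20, 22, 67, 80, 94]
Insert 40: [40, 58, 95, 20, 22, 67, 80, 94]
Insert 20: [20, 40, 58, 95, 22, 67, 80, 94]
Insert 22: [20, 22, 40, 58, 95, 67, 80, 94]
Insert 67: [20, 22, 40, 58, 67, 95, 80, 94]
Insert 80: [20, 22, 40, 58, 67, 80, 95, 94]
Insert 94: [20, 22, 40, 58, 67, 80, 94, 95]

Sorted: [20, 22, 40, 58, 67, 80, 94, 95]


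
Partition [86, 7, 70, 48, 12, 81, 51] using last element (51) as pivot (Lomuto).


Pivot: 51
  7 <= 51: swap -> [7, 86, 70, 48, 12, 81, 51]
  48 <= 51: swap -> [7, 48, 70, 86, 12, 81, 51]
  12 <= 51: swap -> [7, 48, 12, 86, 70, 81, 51]
Place pivot at 3: [7, 48, 12, 51, 70, 81, 86]

Partitioned: [7, 48, 12, 51, 70, 81, 86]


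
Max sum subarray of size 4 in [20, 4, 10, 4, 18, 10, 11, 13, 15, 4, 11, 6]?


[0:4]: 38
[1:5]: 36
[2:6]: 42
[3:7]: 43
[4:8]: 52
[5:9]: 49
[6:10]: 43
[7:11]: 43
[8:12]: 36

Max: 52 at [4:8]


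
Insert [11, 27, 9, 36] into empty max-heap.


Insert 11: [11]
Insert 27: [27, 11]
Insert 9: [27, 11, 9]
Insert 36: [36, 27, 9, 11]

Final heap: [36, 27, 9, 11]


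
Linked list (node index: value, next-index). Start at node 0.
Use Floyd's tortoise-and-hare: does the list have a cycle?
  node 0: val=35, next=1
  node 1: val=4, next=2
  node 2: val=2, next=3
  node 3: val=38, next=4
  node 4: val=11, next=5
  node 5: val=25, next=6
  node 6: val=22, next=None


Floyd's tortoise (slow, +1) and hare (fast, +2):
  init: slow=0, fast=0
  step 1: slow=1, fast=2
  step 2: slow=2, fast=4
  step 3: slow=3, fast=6
  step 4: fast -> None, no cycle

Cycle: no


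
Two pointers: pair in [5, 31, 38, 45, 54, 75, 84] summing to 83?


lo=0(5)+hi=6(84)=89
lo=0(5)+hi=5(75)=80
lo=1(31)+hi=5(75)=106
lo=1(31)+hi=4(54)=85
lo=1(31)+hi=3(45)=76
lo=2(38)+hi=3(45)=83

Yes: 38+45=83


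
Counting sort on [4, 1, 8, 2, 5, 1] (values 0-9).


Input: [4, 1, 8, 2, 5, 1]
Counts: [0, 2, 1, 0, 1, 1, 0, 0, 1, 0]

Sorted: [1, 1, 2, 4, 5, 8]


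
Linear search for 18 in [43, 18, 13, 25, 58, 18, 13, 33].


i=0: 43!=18
i=1: 18==18 found!

Found at 1, 2 comps


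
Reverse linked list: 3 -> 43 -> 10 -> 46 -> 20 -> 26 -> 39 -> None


Step 1: curr=3, set curr.next=prev(None) | reversed so far: 3
Step 2: curr=43, set curr.next=prev(3) | reversed so far: 43 -> 3
Step 3: curr=10, set curr.next=prev(43) | reversed so far: 10 -> 43 -> 3
Step 4: curr=46, set curr.next=prev(10) | reversed so far: 46 -> 10 -> 43 -> 3
Step 5: curr=20, set curr.next=prev(46) | reversed so far: 20 -> 46 -> 10 -> 43 -> 3
Step 6: curr=26, set curr.next=prev(20) | reversed so far: 26 -> 20 -> 46 -> 10 -> 43 -> 3
Step 7: curr=39, set curr.next=prev(26) | reversed so far: 39 -> 26 -> 20 -> 46 -> 10 -> 43 -> 3

39 -> 26 -> 20 -> 46 -> 10 -> 43 -> 3 -> None


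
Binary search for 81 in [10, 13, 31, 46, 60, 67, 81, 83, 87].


Step 1: lo=0, hi=8, mid=4, val=60
Step 2: lo=5, hi=8, mid=6, val=81

Found at index 6


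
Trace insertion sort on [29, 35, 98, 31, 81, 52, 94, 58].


Initial: [29, 35, 98, 31, 81, 52, 94, 58]
Insert 35: [29, 35, 98, 31, 81, 52, 94, 58]
Insert 98: [29, 35, 98, 31, 81, 52, 94, 58]
Insert 31: [29, 31, 35, 98, 81, 52, 94, 58]
Insert 81: [29, 31, 35, 81, 98, 52, 94, 58]
Insert 52: [29, 31, 35, 52, 81, 98, 94, 58]
Insert 94: [29, 31, 35, 52, 81, 94, 98, 58]
Insert 58: [29, 31, 35, 52, 58, 81, 94, 98]

Sorted: [29, 31, 35, 52, 58, 81, 94, 98]


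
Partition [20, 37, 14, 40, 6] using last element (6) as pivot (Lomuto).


Pivot: 6
Place pivot at 0: [6, 37, 14, 40, 20]

Partitioned: [6, 37, 14, 40, 20]


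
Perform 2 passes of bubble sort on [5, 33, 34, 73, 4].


Initial: [5, 33, 34, 73, 4]
Pass 1: [5, 33, 34, 4, 73] (1 swaps)
Pass 2: [5, 33, 4, 34, 73] (1 swaps)

After 2 passes: [5, 33, 4, 34, 73]


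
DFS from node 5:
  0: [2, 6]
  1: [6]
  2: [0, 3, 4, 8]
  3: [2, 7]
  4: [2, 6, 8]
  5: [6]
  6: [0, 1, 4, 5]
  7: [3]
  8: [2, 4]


Visit 5, push [6]
Visit 6, push [4, 1, 0]
Visit 0, push [2]
Visit 2, push [8, 4, 3]
Visit 3, push [7]
Visit 7, push []
Visit 4, push [8]
Visit 8, push []
Visit 1, push []

DFS order: [5, 6, 0, 2, 3, 7, 4, 8, 1]


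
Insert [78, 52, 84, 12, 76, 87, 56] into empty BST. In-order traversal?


Insert 78: root
Insert 52: L from 78
Insert 84: R from 78
Insert 12: L from 78 -> L from 52
Insert 76: L from 78 -> R from 52
Insert 87: R from 78 -> R from 84
Insert 56: L from 78 -> R from 52 -> L from 76

In-order: [12, 52, 56, 76, 78, 84, 87]


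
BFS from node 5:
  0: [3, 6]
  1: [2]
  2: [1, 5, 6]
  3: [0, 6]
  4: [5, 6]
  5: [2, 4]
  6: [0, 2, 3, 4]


Visit 5, enqueue [2, 4]
Visit 2, enqueue [1, 6]
Visit 4, enqueue []
Visit 1, enqueue []
Visit 6, enqueue [0, 3]
Visit 0, enqueue []
Visit 3, enqueue []

BFS order: [5, 2, 4, 1, 6, 0, 3]


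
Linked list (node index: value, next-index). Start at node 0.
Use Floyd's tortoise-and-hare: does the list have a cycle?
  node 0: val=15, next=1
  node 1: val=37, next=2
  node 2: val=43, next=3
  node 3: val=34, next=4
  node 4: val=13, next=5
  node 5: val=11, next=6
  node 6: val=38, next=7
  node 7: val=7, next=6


Floyd's tortoise (slow, +1) and hare (fast, +2):
  init: slow=0, fast=0
  step 1: slow=1, fast=2
  step 2: slow=2, fast=4
  step 3: slow=3, fast=6
  step 4: slow=4, fast=6
  step 5: slow=5, fast=6
  step 6: slow=6, fast=6
  slow == fast at node 6: cycle detected

Cycle: yes


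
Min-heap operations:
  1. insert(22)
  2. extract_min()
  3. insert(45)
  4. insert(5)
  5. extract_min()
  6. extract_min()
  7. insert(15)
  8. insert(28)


insert(22) -> [22]
extract_min()->22, []
insert(45) -> [45]
insert(5) -> [5, 45]
extract_min()->5, [45]
extract_min()->45, []
insert(15) -> [15]
insert(28) -> [15, 28]

Final heap: [15, 28]


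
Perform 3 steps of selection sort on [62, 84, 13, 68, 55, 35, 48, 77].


Initial: [62, 84, 13, 68, 55, 35, 48, 77]
Step 1: min=13 at 2
  Swap: [13, 84, 62, 68, 55, 35, 48, 77]
Step 2: min=35 at 5
  Swap: [13, 35, 62, 68, 55, 84, 48, 77]
Step 3: min=48 at 6
  Swap: [13, 35, 48, 68, 55, 84, 62, 77]

After 3 steps: [13, 35, 48, 68, 55, 84, 62, 77]


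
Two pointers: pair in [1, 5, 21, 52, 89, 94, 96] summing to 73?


lo=0(1)+hi=6(96)=97
lo=0(1)+hi=5(94)=95
lo=0(1)+hi=4(89)=90
lo=0(1)+hi=3(52)=53
lo=1(5)+hi=3(52)=57
lo=2(21)+hi=3(52)=73

Yes: 21+52=73


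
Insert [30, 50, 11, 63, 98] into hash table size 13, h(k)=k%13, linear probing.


Insert 30: h=4 -> slot 4
Insert 50: h=11 -> slot 11
Insert 11: h=11, 1 probes -> slot 12
Insert 63: h=11, 2 probes -> slot 0
Insert 98: h=7 -> slot 7

Table: [63, None, None, None, 30, None, None, 98, None, None, None, 50, 11]


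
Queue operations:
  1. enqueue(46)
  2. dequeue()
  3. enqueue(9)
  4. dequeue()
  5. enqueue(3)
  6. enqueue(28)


enqueue(46) -> [46]
dequeue()->46, []
enqueue(9) -> [9]
dequeue()->9, []
enqueue(3) -> [3]
enqueue(28) -> [3, 28]

Final queue: [3, 28]


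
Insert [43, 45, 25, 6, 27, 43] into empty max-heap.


Insert 43: [43]
Insert 45: [45, 43]
Insert 25: [45, 43, 25]
Insert 6: [45, 43, 25, 6]
Insert 27: [45, 43, 25, 6, 27]
Insert 43: [45, 43, 43, 6, 27, 25]

Final heap: [45, 43, 43, 6, 27, 25]


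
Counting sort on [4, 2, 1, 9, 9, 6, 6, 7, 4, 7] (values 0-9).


Input: [4, 2, 1, 9, 9, 6, 6, 7, 4, 7]
Counts: [0, 1, 1, 0, 2, 0, 2, 2, 0, 2]

Sorted: [1, 2, 4, 4, 6, 6, 7, 7, 9, 9]


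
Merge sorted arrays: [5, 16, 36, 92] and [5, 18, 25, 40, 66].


Take 5 from A
Take 5 from B
Take 16 from A
Take 18 from B
Take 25 from B
Take 36 from A
Take 40 from B
Take 66 from B

Merged: [5, 5, 16, 18, 25, 36, 40, 66, 92]


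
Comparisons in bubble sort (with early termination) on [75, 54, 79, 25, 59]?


Algorithm: bubble sort (with early termination)
Input: [75, 54, 79, 25, 59]
Sorted: [25, 54, 59, 75, 79]

10


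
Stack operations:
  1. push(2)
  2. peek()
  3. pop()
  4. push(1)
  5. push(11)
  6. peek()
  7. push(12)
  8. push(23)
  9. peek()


push(2) -> [2]
peek()->2
pop()->2, []
push(1) -> [1]
push(11) -> [1, 11]
peek()->11
push(12) -> [1, 11, 12]
push(23) -> [1, 11, 12, 23]
peek()->23

Final stack: [1, 11, 12, 23]


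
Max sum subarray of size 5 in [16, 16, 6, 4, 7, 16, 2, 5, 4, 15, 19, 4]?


[0:5]: 49
[1:6]: 49
[2:7]: 35
[3:8]: 34
[4:9]: 34
[5:10]: 42
[6:11]: 45
[7:12]: 47

Max: 49 at [0:5]


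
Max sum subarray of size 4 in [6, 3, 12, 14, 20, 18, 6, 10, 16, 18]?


[0:4]: 35
[1:5]: 49
[2:6]: 64
[3:7]: 58
[4:8]: 54
[5:9]: 50
[6:10]: 50

Max: 64 at [2:6]


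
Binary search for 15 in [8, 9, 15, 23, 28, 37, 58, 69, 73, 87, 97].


Step 1: lo=0, hi=10, mid=5, val=37
Step 2: lo=0, hi=4, mid=2, val=15

Found at index 2


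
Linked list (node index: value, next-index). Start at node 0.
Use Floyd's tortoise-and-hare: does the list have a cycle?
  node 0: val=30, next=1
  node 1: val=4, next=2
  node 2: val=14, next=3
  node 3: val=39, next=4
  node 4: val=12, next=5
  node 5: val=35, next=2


Floyd's tortoise (slow, +1) and hare (fast, +2):
  init: slow=0, fast=0
  step 1: slow=1, fast=2
  step 2: slow=2, fast=4
  step 3: slow=3, fast=2
  step 4: slow=4, fast=4
  slow == fast at node 4: cycle detected

Cycle: yes


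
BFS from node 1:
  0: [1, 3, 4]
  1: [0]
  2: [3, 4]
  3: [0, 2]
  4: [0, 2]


Visit 1, enqueue [0]
Visit 0, enqueue [3, 4]
Visit 3, enqueue [2]
Visit 4, enqueue []
Visit 2, enqueue []

BFS order: [1, 0, 3, 4, 2]


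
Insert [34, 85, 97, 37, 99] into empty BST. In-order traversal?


Insert 34: root
Insert 85: R from 34
Insert 97: R from 34 -> R from 85
Insert 37: R from 34 -> L from 85
Insert 99: R from 34 -> R from 85 -> R from 97

In-order: [34, 37, 85, 97, 99]


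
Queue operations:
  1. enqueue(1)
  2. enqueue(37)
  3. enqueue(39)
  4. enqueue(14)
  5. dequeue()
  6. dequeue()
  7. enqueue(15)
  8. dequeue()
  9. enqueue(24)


enqueue(1) -> [1]
enqueue(37) -> [1, 37]
enqueue(39) -> [1, 37, 39]
enqueue(14) -> [1, 37, 39, 14]
dequeue()->1, [37, 39, 14]
dequeue()->37, [39, 14]
enqueue(15) -> [39, 14, 15]
dequeue()->39, [14, 15]
enqueue(24) -> [14, 15, 24]

Final queue: [14, 15, 24]


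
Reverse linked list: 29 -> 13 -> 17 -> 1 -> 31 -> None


Step 1: curr=29, set curr.next=prev(None) | reversed so far: 29
Step 2: curr=13, set curr.next=prev(29) | reversed so far: 13 -> 29
Step 3: curr=17, set curr.next=prev(13) | reversed so far: 17 -> 13 -> 29
Step 4: curr=1, set curr.next=prev(17) | reversed so far: 1 -> 17 -> 13 -> 29
Step 5: curr=31, set curr.next=prev(1) | reversed so far: 31 -> 1 -> 17 -> 13 -> 29

31 -> 1 -> 17 -> 13 -> 29 -> None


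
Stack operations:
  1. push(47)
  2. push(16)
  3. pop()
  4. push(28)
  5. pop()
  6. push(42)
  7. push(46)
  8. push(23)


push(47) -> [47]
push(16) -> [47, 16]
pop()->16, [47]
push(28) -> [47, 28]
pop()->28, [47]
push(42) -> [47, 42]
push(46) -> [47, 42, 46]
push(23) -> [47, 42, 46, 23]

Final stack: [47, 42, 46, 23]


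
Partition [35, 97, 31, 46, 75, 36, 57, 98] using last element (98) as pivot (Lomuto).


Pivot: 98
  35 <= 98: advance i (no swap)
  97 <= 98: advance i (no swap)
  31 <= 98: advance i (no swap)
  46 <= 98: advance i (no swap)
  75 <= 98: advance i (no swap)
  36 <= 98: advance i (no swap)
  57 <= 98: advance i (no swap)
Place pivot at 7: [35, 97, 31, 46, 75, 36, 57, 98]

Partitioned: [35, 97, 31, 46, 75, 36, 57, 98]


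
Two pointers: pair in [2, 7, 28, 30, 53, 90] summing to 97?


lo=0(2)+hi=5(90)=92
lo=1(7)+hi=5(90)=97

Yes: 7+90=97


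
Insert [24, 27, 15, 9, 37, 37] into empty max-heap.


Insert 24: [24]
Insert 27: [27, 24]
Insert 15: [27, 24, 15]
Insert 9: [27, 24, 15, 9]
Insert 37: [37, 27, 15, 9, 24]
Insert 37: [37, 27, 37, 9, 24, 15]

Final heap: [37, 27, 37, 9, 24, 15]


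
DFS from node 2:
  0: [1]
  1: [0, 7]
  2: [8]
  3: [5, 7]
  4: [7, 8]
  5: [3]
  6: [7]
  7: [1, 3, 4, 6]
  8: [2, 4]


Visit 2, push [8]
Visit 8, push [4]
Visit 4, push [7]
Visit 7, push [6, 3, 1]
Visit 1, push [0]
Visit 0, push []
Visit 3, push [5]
Visit 5, push []
Visit 6, push []

DFS order: [2, 8, 4, 7, 1, 0, 3, 5, 6]
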